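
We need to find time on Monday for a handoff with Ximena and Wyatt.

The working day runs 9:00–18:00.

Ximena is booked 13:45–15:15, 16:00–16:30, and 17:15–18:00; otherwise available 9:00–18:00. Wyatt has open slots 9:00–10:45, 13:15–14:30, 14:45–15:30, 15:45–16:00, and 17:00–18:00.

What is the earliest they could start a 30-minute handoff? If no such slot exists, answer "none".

09:00

Ximena free within 09:00–18:00: 09:00–13:45, 15:15–16:00, 16:30–17:15.
Ximena ∩ Wyatt: 09:00–10:45, 13:15–13:45, 15:15–15:30, 15:45–16:00, 17:00–17:15.
Windows ≥ 30 min: 09:00–10:45, 13:15–13:45.
Earliest such window starts at 09:00.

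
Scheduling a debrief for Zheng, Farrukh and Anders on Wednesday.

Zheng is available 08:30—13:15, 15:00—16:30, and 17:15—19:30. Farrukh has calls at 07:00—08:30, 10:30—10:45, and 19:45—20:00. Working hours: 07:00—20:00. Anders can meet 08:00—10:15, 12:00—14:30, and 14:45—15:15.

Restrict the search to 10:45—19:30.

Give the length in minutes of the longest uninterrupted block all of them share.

Farrukh free within 07:00–20:00: 08:30–10:30, 10:45–19:45.
Zheng ∩ Farrukh: 08:30–10:30, 10:45–13:15, 15:00–16:30, 17:15–19:30.
Zheng ∩ Farrukh ∩ Anders: 08:30–10:15, 12:00–13:15, 15:00–15:15.
Restricted to 10:45–19:30: 12:00–13:15, 15:00–15:15.
Common window lengths: 75, 15 min; longest is 75.

75 minutes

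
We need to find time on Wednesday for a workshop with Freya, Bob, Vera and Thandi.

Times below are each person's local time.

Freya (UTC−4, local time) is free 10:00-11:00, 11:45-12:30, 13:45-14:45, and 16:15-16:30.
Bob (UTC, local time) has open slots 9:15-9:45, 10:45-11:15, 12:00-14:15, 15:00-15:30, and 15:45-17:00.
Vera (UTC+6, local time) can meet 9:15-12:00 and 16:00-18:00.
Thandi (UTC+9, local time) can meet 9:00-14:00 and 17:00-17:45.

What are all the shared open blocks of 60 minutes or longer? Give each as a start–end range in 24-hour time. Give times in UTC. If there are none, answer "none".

Freya → UTC: 14:00–15:00, 15:45–16:30, 17:45–18:45, 20:15–20:30.
Bob → UTC: 09:15–09:45, 10:45–11:15, 12:00–14:15, 15:00–15:30, 15:45–17:00.
Vera → UTC: 03:15–06:00, 10:00–12:00.
Thandi → UTC: 00:00–05:00, 08:00–08:45.
Freya ∩ Bob: 14:00–14:15, 15:45–16:30.
Freya ∩ Bob ∩ Vera: (none).
Freya ∩ Bob ∩ Vera ∩ Thandi: (none).
Windows ≥ 60 min: (none).

none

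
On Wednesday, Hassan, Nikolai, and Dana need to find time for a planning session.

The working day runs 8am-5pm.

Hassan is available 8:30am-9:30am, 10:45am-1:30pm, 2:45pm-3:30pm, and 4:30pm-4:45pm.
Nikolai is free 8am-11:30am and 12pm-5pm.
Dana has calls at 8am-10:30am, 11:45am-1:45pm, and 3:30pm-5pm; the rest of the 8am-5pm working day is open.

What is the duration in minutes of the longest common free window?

Dana free within 08:00–17:00: 10:30–11:45, 13:45–15:30.
Hassan ∩ Nikolai: 08:30–09:30, 10:45–11:30, 12:00–13:30, 14:45–15:30, 16:30–16:45.
Hassan ∩ Nikolai ∩ Dana: 10:45–11:30, 14:45–15:30.
Common window lengths: 45, 45 min; longest is 45.

45 minutes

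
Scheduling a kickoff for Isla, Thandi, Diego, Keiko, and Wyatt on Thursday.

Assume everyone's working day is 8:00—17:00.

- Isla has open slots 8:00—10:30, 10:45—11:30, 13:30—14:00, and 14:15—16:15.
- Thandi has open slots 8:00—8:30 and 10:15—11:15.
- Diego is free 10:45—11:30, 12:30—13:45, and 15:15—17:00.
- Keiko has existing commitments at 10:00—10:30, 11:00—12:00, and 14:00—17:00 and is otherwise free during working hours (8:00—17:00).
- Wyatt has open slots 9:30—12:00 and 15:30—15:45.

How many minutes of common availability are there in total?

Keiko free within 08:00–17:00: 08:00–10:00, 10:30–11:00, 12:00–14:00.
Isla ∩ Thandi: 08:00–08:30, 10:15–10:30, 10:45–11:15.
Isla ∩ Thandi ∩ Diego: 10:45–11:15.
Isla ∩ Thandi ∩ Diego ∩ Keiko: 10:45–11:00.
Isla ∩ Thandi ∩ Diego ∩ Keiko ∩ Wyatt: 10:45–11:00.
Total common minutes: 15.

15 minutes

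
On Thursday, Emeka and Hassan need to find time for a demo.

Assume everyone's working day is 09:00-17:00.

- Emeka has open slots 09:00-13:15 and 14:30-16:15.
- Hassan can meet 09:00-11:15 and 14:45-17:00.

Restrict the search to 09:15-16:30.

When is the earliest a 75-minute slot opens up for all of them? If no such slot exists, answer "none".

09:15

Emeka ∩ Hassan: 09:00–11:15, 14:45–16:15.
Restricted to 09:15–16:30: 09:15–11:15, 14:45–16:15.
Windows ≥ 75 min: 09:15–11:15, 14:45–16:15.
Earliest such window starts at 09:15.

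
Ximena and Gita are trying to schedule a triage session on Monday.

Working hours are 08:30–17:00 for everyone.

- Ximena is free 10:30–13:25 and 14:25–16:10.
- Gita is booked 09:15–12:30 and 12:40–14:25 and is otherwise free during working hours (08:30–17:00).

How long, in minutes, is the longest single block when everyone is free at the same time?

Gita free within 08:30–17:00: 08:30–09:15, 12:30–12:40, 14:25–17:00.
Ximena ∩ Gita: 12:30–12:40, 14:25–16:10.
Common window lengths: 10, 105 min; longest is 105.

105 minutes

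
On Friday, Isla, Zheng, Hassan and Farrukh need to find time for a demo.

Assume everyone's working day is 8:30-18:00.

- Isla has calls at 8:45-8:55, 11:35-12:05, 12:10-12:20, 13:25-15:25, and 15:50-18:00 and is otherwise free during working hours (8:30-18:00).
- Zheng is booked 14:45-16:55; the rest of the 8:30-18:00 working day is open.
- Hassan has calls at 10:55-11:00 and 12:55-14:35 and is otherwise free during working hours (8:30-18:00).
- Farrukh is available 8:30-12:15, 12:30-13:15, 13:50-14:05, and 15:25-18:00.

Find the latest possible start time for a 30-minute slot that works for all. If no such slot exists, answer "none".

Isla free within 08:30–18:00: 08:30–08:45, 08:55–11:35, 12:05–12:10, 12:20–13:25, 15:25–15:50.
Zheng free within 08:30–18:00: 08:30–14:45, 16:55–18:00.
Hassan free within 08:30–18:00: 08:30–10:55, 11:00–12:55, 14:35–18:00.
Isla ∩ Zheng: 08:30–08:45, 08:55–11:35, 12:05–12:10, 12:20–13:25.
Isla ∩ Zheng ∩ Hassan: 08:30–08:45, 08:55–10:55, 11:00–11:35, 12:05–12:10, 12:20–12:55.
Isla ∩ Zheng ∩ Hassan ∩ Farrukh: 08:30–08:45, 08:55–10:55, 11:00–11:35, 12:05–12:10, 12:30–12:55.
Windows ≥ 30 min: 08:55–10:55, 11:00–11:35.
Latest start in the last window 11:00–11:35 is 11:35 − 30 min = 11:05.

11:05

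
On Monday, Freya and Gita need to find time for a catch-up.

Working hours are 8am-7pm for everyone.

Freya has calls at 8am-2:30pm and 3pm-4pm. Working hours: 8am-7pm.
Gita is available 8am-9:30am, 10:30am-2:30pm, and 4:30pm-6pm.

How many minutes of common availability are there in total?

Freya free within 08:00–19:00: 14:30–15:00, 16:00–19:00.
Freya ∩ Gita: 16:30–18:00.
Total common minutes: 90.

90 minutes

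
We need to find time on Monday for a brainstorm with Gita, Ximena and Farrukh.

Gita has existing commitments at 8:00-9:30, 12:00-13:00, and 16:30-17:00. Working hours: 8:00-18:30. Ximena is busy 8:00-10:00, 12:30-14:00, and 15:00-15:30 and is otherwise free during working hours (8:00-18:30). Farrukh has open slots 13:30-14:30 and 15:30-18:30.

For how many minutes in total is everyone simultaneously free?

Gita free within 08:00–18:30: 09:30–12:00, 13:00–16:30, 17:00–18:30.
Ximena free within 08:00–18:30: 10:00–12:30, 14:00–15:00, 15:30–18:30.
Gita ∩ Ximena: 10:00–12:00, 14:00–15:00, 15:30–16:30, 17:00–18:30.
Gita ∩ Ximena ∩ Farrukh: 14:00–14:30, 15:30–16:30, 17:00–18:30.
Total common minutes: 30 + 60 + 90 = 180.

180 minutes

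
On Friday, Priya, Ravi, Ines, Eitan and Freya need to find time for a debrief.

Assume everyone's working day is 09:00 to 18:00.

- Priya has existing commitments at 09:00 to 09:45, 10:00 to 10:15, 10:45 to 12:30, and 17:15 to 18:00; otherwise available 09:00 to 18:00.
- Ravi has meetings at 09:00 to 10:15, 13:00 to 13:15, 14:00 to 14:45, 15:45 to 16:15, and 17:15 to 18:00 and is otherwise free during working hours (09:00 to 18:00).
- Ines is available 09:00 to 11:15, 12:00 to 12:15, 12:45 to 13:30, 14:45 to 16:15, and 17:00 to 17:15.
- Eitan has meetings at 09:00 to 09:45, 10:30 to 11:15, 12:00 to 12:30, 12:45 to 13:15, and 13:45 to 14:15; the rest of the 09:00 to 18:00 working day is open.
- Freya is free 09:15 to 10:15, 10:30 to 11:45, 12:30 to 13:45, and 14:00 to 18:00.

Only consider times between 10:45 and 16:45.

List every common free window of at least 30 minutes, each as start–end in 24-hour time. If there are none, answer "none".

14:45–15:45

Priya free within 09:00–18:00: 09:45–10:00, 10:15–10:45, 12:30–17:15.
Ravi free within 09:00–18:00: 10:15–13:00, 13:15–14:00, 14:45–15:45, 16:15–17:15.
Eitan free within 09:00–18:00: 09:45–10:30, 11:15–12:00, 12:30–12:45, 13:15–13:45, 14:15–18:00.
Priya ∩ Ravi: 10:15–10:45, 12:30–13:00, 13:15–14:00, 14:45–15:45, 16:15–17:15.
Priya ∩ Ravi ∩ Ines: 10:15–10:45, 12:45–13:00, 13:15–13:30, 14:45–15:45, 17:00–17:15.
Priya ∩ Ravi ∩ Ines ∩ Eitan: 10:15–10:30, 13:15–13:30, 14:45–15:45, 17:00–17:15.
Priya ∩ Ravi ∩ Ines ∩ Eitan ∩ Freya: 13:15–13:30, 14:45–15:45, 17:00–17:15.
Restricted to 10:45–16:45: 13:15–13:30, 14:45–15:45.
Windows ≥ 30 min: 14:45–15:45.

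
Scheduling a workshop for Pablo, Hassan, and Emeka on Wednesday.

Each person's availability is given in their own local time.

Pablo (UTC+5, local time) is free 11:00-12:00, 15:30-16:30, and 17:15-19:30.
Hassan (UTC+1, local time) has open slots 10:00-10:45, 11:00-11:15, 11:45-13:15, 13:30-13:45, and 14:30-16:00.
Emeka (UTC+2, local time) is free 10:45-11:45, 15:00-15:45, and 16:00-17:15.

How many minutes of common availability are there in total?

Pablo → UTC: 06:00–07:00, 10:30–11:30, 12:15–14:30.
Hassan → UTC: 09:00–09:45, 10:00–10:15, 10:45–12:15, 12:30–12:45, 13:30–15:00.
Emeka → UTC: 08:45–09:45, 13:00–13:45, 14:00–15:15.
Pablo ∩ Hassan: 10:45–11:30, 12:30–12:45, 13:30–14:30.
Pablo ∩ Hassan ∩ Emeka: 13:30–13:45, 14:00–14:30.
Total common minutes: 15 + 30 = 45.

45 minutes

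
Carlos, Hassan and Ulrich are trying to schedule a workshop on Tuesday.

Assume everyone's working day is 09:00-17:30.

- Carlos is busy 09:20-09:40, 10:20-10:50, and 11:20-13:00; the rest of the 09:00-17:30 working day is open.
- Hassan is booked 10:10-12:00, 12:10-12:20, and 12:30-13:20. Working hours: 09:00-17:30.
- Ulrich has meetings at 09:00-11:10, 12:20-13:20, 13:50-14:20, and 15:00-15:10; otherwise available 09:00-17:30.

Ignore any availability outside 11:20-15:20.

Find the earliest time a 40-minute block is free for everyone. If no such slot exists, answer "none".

14:20

Carlos free within 09:00–17:30: 09:00–09:20, 09:40–10:20, 10:50–11:20, 13:00–17:30.
Hassan free within 09:00–17:30: 09:00–10:10, 12:00–12:10, 12:20–12:30, 13:20–17:30.
Ulrich free within 09:00–17:30: 11:10–12:20, 13:20–13:50, 14:20–15:00, 15:10–17:30.
Carlos ∩ Hassan: 09:00–09:20, 09:40–10:10, 13:20–17:30.
Carlos ∩ Hassan ∩ Ulrich: 13:20–13:50, 14:20–15:00, 15:10–17:30.
Restricted to 11:20–15:20: 13:20–13:50, 14:20–15:00, 15:10–15:20.
Windows ≥ 40 min: 14:20–15:00.
Earliest such window starts at 14:20.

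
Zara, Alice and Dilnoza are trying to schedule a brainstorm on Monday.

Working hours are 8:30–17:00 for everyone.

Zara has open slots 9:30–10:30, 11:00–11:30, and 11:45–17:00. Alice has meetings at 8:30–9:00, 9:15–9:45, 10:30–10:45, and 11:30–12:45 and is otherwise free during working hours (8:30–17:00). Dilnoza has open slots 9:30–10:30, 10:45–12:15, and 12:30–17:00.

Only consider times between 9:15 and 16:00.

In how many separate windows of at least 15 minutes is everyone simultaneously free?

3

Alice free within 08:30–17:00: 09:00–09:15, 09:45–10:30, 10:45–11:30, 12:45–17:00.
Zara ∩ Alice: 09:45–10:30, 11:00–11:30, 12:45–17:00.
Zara ∩ Alice ∩ Dilnoza: 09:45–10:30, 11:00–11:30, 12:45–17:00.
Restricted to 09:15–16:00: 09:45–10:30, 11:00–11:30, 12:45–16:00.
Windows ≥ 15 min: 09:45–10:30, 11:00–11:30, 12:45–16:00.
That's 3 windows.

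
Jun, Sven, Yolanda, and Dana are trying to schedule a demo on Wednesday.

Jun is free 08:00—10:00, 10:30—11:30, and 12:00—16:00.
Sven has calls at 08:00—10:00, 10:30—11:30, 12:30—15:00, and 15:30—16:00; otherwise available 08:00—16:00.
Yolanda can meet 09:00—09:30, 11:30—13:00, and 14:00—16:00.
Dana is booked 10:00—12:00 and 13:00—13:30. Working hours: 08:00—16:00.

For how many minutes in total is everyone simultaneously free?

60 minutes

Sven free within 08:00–16:00: 10:00–10:30, 11:30–12:30, 15:00–15:30.
Dana free within 08:00–16:00: 08:00–10:00, 12:00–13:00, 13:30–16:00.
Jun ∩ Sven: 12:00–12:30, 15:00–15:30.
Jun ∩ Sven ∩ Yolanda: 12:00–12:30, 15:00–15:30.
Jun ∩ Sven ∩ Yolanda ∩ Dana: 12:00–12:30, 15:00–15:30.
Total common minutes: 30 + 30 = 60.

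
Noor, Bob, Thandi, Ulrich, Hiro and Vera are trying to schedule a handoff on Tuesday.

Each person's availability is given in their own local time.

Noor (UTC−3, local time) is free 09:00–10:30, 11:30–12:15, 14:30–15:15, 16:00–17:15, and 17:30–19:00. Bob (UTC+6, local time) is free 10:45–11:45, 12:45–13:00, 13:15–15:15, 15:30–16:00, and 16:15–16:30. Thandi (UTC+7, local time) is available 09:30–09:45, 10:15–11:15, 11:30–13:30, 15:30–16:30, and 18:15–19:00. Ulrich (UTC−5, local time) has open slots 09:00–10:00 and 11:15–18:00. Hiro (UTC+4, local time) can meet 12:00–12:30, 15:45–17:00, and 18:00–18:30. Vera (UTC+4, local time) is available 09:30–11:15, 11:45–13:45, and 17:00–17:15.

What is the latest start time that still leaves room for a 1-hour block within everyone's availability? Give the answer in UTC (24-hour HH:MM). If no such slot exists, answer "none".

Noor → UTC: 12:00–13:30, 14:30–15:15, 17:30–18:15, 19:00–20:15, 20:30–22:00.
Bob → UTC: 04:45–05:45, 06:45–07:00, 07:15–09:15, 09:30–10:00, 10:15–10:30.
Thandi → UTC: 02:30–02:45, 03:15–04:15, 04:30–06:30, 08:30–09:30, 11:15–12:00.
Ulrich → UTC: 14:00–15:00, 16:15–23:00.
Hiro → UTC: 08:00–08:30, 11:45–13:00, 14:00–14:30.
Vera → UTC: 05:30–07:15, 07:45–09:45, 13:00–13:15.
Noor ∩ Bob: (none).
Noor ∩ Bob ∩ Thandi: (none).
Noor ∩ Bob ∩ Thandi ∩ Ulrich: (none).
Noor ∩ Bob ∩ Thandi ∩ Ulrich ∩ Hiro: (none).
Noor ∩ Bob ∩ Thandi ∩ Ulrich ∩ Hiro ∩ Vera: (none).
Windows ≥ 60 min: (none).

none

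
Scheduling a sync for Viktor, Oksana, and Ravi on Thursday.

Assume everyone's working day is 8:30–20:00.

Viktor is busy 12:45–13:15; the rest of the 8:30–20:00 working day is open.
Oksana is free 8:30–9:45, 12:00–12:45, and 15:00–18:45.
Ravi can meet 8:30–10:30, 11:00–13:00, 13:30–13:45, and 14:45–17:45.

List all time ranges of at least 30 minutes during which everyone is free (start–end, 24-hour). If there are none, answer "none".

08:30–09:45, 12:00–12:45, 15:00–17:45

Viktor free within 08:30–20:00: 08:30–12:45, 13:15–20:00.
Viktor ∩ Oksana: 08:30–09:45, 12:00–12:45, 15:00–18:45.
Viktor ∩ Oksana ∩ Ravi: 08:30–09:45, 12:00–12:45, 15:00–17:45.
Windows ≥ 30 min: 08:30–09:45, 12:00–12:45, 15:00–17:45.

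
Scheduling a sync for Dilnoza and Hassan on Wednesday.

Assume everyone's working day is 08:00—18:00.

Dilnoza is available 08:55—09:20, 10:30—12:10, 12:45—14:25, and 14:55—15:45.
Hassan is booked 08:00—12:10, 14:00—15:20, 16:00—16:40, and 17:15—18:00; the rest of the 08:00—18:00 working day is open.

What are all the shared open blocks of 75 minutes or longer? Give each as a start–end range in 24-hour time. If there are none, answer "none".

Hassan free within 08:00–18:00: 12:10–14:00, 15:20–16:00, 16:40–17:15.
Dilnoza ∩ Hassan: 12:45–14:00, 15:20–15:45.
Windows ≥ 75 min: 12:45–14:00.

12:45–14:00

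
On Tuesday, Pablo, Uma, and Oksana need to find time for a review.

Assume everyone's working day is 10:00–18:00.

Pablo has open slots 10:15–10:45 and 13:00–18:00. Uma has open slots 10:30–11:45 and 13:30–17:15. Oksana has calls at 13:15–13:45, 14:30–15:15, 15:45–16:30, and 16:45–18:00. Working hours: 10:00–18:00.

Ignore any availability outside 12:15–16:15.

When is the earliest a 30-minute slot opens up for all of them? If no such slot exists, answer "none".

13:45

Oksana free within 10:00–18:00: 10:00–13:15, 13:45–14:30, 15:15–15:45, 16:30–16:45.
Pablo ∩ Uma: 10:30–10:45, 13:30–17:15.
Pablo ∩ Uma ∩ Oksana: 10:30–10:45, 13:45–14:30, 15:15–15:45, 16:30–16:45.
Restricted to 12:15–16:15: 13:45–14:30, 15:15–15:45.
Windows ≥ 30 min: 13:45–14:30, 15:15–15:45.
Earliest such window starts at 13:45.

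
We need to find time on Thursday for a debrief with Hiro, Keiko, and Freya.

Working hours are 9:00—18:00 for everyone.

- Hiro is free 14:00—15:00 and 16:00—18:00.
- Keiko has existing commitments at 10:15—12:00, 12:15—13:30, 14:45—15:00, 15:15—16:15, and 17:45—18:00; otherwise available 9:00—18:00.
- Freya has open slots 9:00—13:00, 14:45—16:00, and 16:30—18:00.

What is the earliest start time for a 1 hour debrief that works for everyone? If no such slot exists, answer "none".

16:30

Keiko free within 09:00–18:00: 09:00–10:15, 12:00–12:15, 13:30–14:45, 15:00–15:15, 16:15–17:45.
Hiro ∩ Keiko: 14:00–14:45, 16:15–17:45.
Hiro ∩ Keiko ∩ Freya: 16:30–17:45.
Windows ≥ 60 min: 16:30–17:45.
Earliest such window starts at 16:30.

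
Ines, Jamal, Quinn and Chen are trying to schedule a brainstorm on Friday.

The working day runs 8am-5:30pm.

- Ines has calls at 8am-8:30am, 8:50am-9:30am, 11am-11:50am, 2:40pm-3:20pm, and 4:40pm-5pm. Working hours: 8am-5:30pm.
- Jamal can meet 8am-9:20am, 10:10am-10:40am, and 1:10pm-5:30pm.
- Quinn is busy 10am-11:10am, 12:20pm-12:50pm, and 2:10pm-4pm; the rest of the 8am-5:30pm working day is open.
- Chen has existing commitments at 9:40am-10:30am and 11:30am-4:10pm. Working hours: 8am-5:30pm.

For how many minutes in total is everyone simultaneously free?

80 minutes

Ines free within 08:00–17:30: 08:30–08:50, 09:30–11:00, 11:50–14:40, 15:20–16:40, 17:00–17:30.
Quinn free within 08:00–17:30: 08:00–10:00, 11:10–12:20, 12:50–14:10, 16:00–17:30.
Chen free within 08:00–17:30: 08:00–09:40, 10:30–11:30, 16:10–17:30.
Ines ∩ Jamal: 08:30–08:50, 10:10–10:40, 13:10–14:40, 15:20–16:40, 17:00–17:30.
Ines ∩ Jamal ∩ Quinn: 08:30–08:50, 13:10–14:10, 16:00–16:40, 17:00–17:30.
Ines ∩ Jamal ∩ Quinn ∩ Chen: 08:30–08:50, 16:10–16:40, 17:00–17:30.
Total common minutes: 20 + 30 + 30 = 80.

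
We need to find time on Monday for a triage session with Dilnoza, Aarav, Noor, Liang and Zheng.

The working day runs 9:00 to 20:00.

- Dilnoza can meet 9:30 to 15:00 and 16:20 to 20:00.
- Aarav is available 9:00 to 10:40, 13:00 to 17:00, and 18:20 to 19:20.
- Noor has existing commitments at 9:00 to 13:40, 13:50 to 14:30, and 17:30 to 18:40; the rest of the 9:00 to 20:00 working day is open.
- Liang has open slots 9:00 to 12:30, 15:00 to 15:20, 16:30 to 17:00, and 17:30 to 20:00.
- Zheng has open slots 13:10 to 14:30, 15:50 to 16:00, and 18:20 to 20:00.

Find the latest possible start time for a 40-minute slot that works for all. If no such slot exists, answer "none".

Noor free within 09:00–20:00: 13:40–13:50, 14:30–17:30, 18:40–20:00.
Dilnoza ∩ Aarav: 09:30–10:40, 13:00–15:00, 16:20–17:00, 18:20–19:20.
Dilnoza ∩ Aarav ∩ Noor: 13:40–13:50, 14:30–15:00, 16:20–17:00, 18:40–19:20.
Dilnoza ∩ Aarav ∩ Noor ∩ Liang: 16:30–17:00, 18:40–19:20.
Dilnoza ∩ Aarav ∩ Noor ∩ Liang ∩ Zheng: 18:40–19:20.
Windows ≥ 40 min: 18:40–19:20.
Latest start in the last window 18:40–19:20 is 19:20 − 40 min = 18:40.

18:40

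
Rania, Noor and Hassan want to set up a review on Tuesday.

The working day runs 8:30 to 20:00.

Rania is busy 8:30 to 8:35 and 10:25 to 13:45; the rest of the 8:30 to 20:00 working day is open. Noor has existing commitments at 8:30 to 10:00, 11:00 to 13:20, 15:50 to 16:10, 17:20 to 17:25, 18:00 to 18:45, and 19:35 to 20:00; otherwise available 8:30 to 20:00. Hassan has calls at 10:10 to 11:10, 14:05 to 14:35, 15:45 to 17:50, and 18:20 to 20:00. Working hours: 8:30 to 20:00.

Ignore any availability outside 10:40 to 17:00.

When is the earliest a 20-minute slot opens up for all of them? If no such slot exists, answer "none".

Rania free within 08:30–20:00: 08:35–10:25, 13:45–20:00.
Noor free within 08:30–20:00: 10:00–11:00, 13:20–15:50, 16:10–17:20, 17:25–18:00, 18:45–19:35.
Hassan free within 08:30–20:00: 08:30–10:10, 11:10–14:05, 14:35–15:45, 17:50–18:20.
Rania ∩ Noor: 10:00–10:25, 13:45–15:50, 16:10–17:20, 17:25–18:00, 18:45–19:35.
Rania ∩ Noor ∩ Hassan: 10:00–10:10, 13:45–14:05, 14:35–15:45, 17:50–18:00.
Restricted to 10:40–17:00: 13:45–14:05, 14:35–15:45.
Windows ≥ 20 min: 13:45–14:05, 14:35–15:45.
Earliest such window starts at 13:45.

13:45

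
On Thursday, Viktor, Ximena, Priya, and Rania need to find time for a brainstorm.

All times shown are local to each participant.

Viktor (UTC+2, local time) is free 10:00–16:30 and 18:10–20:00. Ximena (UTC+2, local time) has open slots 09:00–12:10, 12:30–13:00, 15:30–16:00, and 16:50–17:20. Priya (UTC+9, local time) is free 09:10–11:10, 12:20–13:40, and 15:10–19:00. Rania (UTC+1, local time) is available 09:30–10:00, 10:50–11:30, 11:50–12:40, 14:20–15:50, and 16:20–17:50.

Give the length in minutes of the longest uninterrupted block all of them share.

30 minutes

Viktor → UTC: 08:00–14:30, 16:10–18:00.
Ximena → UTC: 07:00–10:10, 10:30–11:00, 13:30–14:00, 14:50–15:20.
Priya → UTC: 00:10–02:10, 03:20–04:40, 06:10–10:00.
Rania → UTC: 08:30–09:00, 09:50–10:30, 10:50–11:40, 13:20–14:50, 15:20–16:50.
Viktor ∩ Ximena: 08:00–10:10, 10:30–11:00, 13:30–14:00.
Viktor ∩ Ximena ∩ Priya: 08:00–10:00.
Viktor ∩ Ximena ∩ Priya ∩ Rania: 08:30–09:00, 09:50–10:00.
Common window lengths: 30, 10 min; longest is 30.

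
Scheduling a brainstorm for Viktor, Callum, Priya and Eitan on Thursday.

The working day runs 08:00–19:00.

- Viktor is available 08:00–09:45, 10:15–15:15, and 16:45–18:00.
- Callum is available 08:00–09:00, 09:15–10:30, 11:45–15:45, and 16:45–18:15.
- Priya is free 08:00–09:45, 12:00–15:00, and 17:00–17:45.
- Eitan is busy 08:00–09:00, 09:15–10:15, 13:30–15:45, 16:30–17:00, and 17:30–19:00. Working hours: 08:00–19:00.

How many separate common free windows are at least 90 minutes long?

1

Eitan free within 08:00–19:00: 09:00–09:15, 10:15–13:30, 15:45–16:30, 17:00–17:30.
Viktor ∩ Callum: 08:00–09:00, 09:15–09:45, 10:15–10:30, 11:45–15:15, 16:45–18:00.
Viktor ∩ Callum ∩ Priya: 08:00–09:00, 09:15–09:45, 12:00–15:00, 17:00–17:45.
Viktor ∩ Callum ∩ Priya ∩ Eitan: 12:00–13:30, 17:00–17:30.
Windows ≥ 90 min: 12:00–13:30.
That's 1 window.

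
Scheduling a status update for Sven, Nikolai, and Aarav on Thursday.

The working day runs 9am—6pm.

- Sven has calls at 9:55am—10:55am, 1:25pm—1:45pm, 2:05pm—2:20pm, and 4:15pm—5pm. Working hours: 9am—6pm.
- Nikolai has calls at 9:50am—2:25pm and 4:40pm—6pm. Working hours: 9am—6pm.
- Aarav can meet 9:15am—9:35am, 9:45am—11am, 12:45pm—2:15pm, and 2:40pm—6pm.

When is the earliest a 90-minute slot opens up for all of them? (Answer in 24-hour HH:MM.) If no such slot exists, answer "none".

Sven free within 09:00–18:00: 09:00–09:55, 10:55–13:25, 13:45–14:05, 14:20–16:15, 17:00–18:00.
Nikolai free within 09:00–18:00: 09:00–09:50, 14:25–16:40.
Sven ∩ Nikolai: 09:00–09:50, 14:25–16:15.
Sven ∩ Nikolai ∩ Aarav: 09:15–09:35, 09:45–09:50, 14:40–16:15.
Windows ≥ 90 min: 14:40–16:15.
Earliest such window starts at 14:40.

14:40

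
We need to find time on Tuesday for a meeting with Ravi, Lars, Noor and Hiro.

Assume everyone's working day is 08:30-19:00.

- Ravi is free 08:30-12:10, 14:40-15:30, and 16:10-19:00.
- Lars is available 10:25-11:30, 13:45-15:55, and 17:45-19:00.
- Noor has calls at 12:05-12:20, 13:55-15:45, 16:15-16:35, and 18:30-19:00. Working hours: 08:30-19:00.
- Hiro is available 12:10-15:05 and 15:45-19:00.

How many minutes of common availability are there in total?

45 minutes

Noor free within 08:30–19:00: 08:30–12:05, 12:20–13:55, 15:45–16:15, 16:35–18:30.
Ravi ∩ Lars: 10:25–11:30, 14:40–15:30, 17:45–19:00.
Ravi ∩ Lars ∩ Noor: 10:25–11:30, 17:45–18:30.
Ravi ∩ Lars ∩ Noor ∩ Hiro: 17:45–18:30.
Total common minutes: 45.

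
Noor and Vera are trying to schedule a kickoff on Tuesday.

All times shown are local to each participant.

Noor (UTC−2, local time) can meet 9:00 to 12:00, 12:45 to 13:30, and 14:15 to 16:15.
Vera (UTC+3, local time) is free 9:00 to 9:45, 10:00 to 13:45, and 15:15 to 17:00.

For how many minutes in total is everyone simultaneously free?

105 minutes

Noor → UTC: 11:00–14:00, 14:45–15:30, 16:15–18:15.
Vera → UTC: 06:00–06:45, 07:00–10:45, 12:15–14:00.
Noor ∩ Vera: 12:15–14:00.
Total common minutes: 105.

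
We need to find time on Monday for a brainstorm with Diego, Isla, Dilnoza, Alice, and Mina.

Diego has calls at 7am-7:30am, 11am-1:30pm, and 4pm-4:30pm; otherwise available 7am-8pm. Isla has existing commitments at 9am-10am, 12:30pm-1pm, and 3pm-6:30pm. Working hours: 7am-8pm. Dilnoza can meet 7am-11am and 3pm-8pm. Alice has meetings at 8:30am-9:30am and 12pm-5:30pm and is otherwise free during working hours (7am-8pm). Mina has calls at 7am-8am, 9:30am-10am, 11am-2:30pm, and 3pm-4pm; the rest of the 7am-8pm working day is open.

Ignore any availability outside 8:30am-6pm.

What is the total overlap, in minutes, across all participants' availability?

Diego free within 07:00–20:00: 07:30–11:00, 13:30–16:00, 16:30–20:00.
Isla free within 07:00–20:00: 07:00–09:00, 10:00–12:30, 13:00–15:00, 18:30–20:00.
Alice free within 07:00–20:00: 07:00–08:30, 09:30–12:00, 17:30–20:00.
Mina free within 07:00–20:00: 08:00–09:30, 10:00–11:00, 14:30–15:00, 16:00–20:00.
Diego ∩ Isla: 07:30–09:00, 10:00–11:00, 13:30–15:00, 18:30–20:00.
Diego ∩ Isla ∩ Dilnoza: 07:30–09:00, 10:00–11:00, 18:30–20:00.
Diego ∩ Isla ∩ Dilnoza ∩ Alice: 07:30–08:30, 10:00–11:00, 18:30–20:00.
Diego ∩ Isla ∩ Dilnoza ∩ Alice ∩ Mina: 08:00–08:30, 10:00–11:00, 18:30–20:00.
Restricted to 08:30–18:00: 10:00–11:00.
Total common minutes: 60.

60 minutes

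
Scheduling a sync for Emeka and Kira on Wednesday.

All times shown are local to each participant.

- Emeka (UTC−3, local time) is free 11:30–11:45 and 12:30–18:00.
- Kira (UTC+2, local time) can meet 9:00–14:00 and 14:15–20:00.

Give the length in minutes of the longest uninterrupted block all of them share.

Emeka → UTC: 14:30–14:45, 15:30–21:00.
Kira → UTC: 07:00–12:00, 12:15–18:00.
Emeka ∩ Kira: 14:30–14:45, 15:30–18:00.
Common window lengths: 15, 150 min; longest is 150.

150 minutes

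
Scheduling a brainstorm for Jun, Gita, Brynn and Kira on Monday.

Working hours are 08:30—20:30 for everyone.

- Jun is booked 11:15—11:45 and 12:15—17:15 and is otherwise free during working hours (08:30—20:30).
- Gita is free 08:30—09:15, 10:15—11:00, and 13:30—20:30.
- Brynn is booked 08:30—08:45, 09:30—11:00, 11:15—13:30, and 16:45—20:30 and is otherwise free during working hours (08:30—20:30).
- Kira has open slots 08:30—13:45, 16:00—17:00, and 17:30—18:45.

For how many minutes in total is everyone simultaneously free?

Jun free within 08:30–20:30: 08:30–11:15, 11:45–12:15, 17:15–20:30.
Brynn free within 08:30–20:30: 08:45–09:30, 11:00–11:15, 13:30–16:45.
Jun ∩ Gita: 08:30–09:15, 10:15–11:00, 17:15–20:30.
Jun ∩ Gita ∩ Brynn: 08:45–09:15.
Jun ∩ Gita ∩ Brynn ∩ Kira: 08:45–09:15.
Total common minutes: 30.

30 minutes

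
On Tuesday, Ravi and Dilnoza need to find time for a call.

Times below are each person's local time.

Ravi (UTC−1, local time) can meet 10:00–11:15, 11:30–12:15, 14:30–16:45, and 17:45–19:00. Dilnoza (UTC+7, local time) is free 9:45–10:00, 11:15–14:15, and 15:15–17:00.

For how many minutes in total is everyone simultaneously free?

Ravi → UTC: 11:00–12:15, 12:30–13:15, 15:30–17:45, 18:45–20:00.
Dilnoza → UTC: 02:45–03:00, 04:15–07:15, 08:15–10:00.
Ravi ∩ Dilnoza: (none).
Total common minutes: 0.

0 minutes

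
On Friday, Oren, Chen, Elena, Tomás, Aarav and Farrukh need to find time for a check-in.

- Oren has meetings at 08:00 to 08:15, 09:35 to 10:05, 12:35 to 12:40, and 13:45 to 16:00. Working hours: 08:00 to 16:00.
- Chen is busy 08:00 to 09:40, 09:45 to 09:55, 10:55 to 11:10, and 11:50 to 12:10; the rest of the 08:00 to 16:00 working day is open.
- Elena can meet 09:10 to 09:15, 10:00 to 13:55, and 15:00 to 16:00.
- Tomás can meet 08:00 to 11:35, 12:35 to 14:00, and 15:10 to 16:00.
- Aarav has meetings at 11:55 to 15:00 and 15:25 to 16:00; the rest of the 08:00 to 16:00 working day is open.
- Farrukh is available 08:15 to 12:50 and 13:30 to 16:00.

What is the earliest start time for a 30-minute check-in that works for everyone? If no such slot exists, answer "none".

Oren free within 08:00–16:00: 08:15–09:35, 10:05–12:35, 12:40–13:45.
Chen free within 08:00–16:00: 09:40–09:45, 09:55–10:55, 11:10–11:50, 12:10–16:00.
Aarav free within 08:00–16:00: 08:00–11:55, 15:00–15:25.
Oren ∩ Chen: 10:05–10:55, 11:10–11:50, 12:10–12:35, 12:40–13:45.
Oren ∩ Chen ∩ Elena: 10:05–10:55, 11:10–11:50, 12:10–12:35, 12:40–13:45.
Oren ∩ Chen ∩ Elena ∩ Tomás: 10:05–10:55, 11:10–11:35, 12:40–13:45.
Oren ∩ Chen ∩ Elena ∩ Tomás ∩ Aarav: 10:05–10:55, 11:10–11:35.
Oren ∩ Chen ∩ Elena ∩ Tomás ∩ Aarav ∩ Farrukh: 10:05–10:55, 11:10–11:35.
Windows ≥ 30 min: 10:05–10:55.
Earliest such window starts at 10:05.

10:05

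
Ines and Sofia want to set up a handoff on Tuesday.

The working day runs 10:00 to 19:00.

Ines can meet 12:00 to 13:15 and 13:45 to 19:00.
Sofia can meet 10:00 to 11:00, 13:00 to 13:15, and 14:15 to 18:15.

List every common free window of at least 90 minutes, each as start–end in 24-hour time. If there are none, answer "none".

Ines ∩ Sofia: 13:00–13:15, 14:15–18:15.
Windows ≥ 90 min: 14:15–18:15.

14:15–18:15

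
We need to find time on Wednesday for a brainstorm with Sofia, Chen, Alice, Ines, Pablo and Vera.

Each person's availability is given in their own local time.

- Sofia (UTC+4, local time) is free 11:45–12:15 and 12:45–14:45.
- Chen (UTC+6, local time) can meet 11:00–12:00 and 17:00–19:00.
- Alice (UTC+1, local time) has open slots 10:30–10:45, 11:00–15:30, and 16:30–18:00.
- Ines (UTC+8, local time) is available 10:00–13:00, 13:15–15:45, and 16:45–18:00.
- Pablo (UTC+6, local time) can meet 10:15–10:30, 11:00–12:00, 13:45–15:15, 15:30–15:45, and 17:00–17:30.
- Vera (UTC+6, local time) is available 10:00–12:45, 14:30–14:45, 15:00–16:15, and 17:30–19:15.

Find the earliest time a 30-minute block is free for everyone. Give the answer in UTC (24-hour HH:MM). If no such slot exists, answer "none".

none

Sofia → UTC: 07:45–08:15, 08:45–10:45.
Chen → UTC: 05:00–06:00, 11:00–13:00.
Alice → UTC: 09:30–09:45, 10:00–14:30, 15:30–17:00.
Ines → UTC: 02:00–05:00, 05:15–07:45, 08:45–10:00.
Pablo → UTC: 04:15–04:30, 05:00–06:00, 07:45–09:15, 09:30–09:45, 11:00–11:30.
Vera → UTC: 04:00–06:45, 08:30–08:45, 09:00–10:15, 11:30–13:15.
Sofia ∩ Chen: (none).
Sofia ∩ Chen ∩ Alice: (none).
Sofia ∩ Chen ∩ Alice ∩ Ines: (none).
Sofia ∩ Chen ∩ Alice ∩ Ines ∩ Pablo: (none).
Sofia ∩ Chen ∩ Alice ∩ Ines ∩ Pablo ∩ Vera: (none).
Windows ≥ 30 min: (none).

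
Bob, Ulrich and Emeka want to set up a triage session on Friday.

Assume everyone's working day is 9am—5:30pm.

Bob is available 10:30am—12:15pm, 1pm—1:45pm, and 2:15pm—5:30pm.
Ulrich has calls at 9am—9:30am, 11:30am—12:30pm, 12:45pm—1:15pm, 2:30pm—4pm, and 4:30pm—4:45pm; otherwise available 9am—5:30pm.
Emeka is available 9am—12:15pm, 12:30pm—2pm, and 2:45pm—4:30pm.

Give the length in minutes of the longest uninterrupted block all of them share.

Ulrich free within 09:00–17:30: 09:30–11:30, 12:30–12:45, 13:15–14:30, 16:00–16:30, 16:45–17:30.
Bob ∩ Ulrich: 10:30–11:30, 13:15–13:45, 14:15–14:30, 16:00–16:30, 16:45–17:30.
Bob ∩ Ulrich ∩ Emeka: 10:30–11:30, 13:15–13:45, 16:00–16:30.
Common window lengths: 60, 30, 30 min; longest is 60.

60 minutes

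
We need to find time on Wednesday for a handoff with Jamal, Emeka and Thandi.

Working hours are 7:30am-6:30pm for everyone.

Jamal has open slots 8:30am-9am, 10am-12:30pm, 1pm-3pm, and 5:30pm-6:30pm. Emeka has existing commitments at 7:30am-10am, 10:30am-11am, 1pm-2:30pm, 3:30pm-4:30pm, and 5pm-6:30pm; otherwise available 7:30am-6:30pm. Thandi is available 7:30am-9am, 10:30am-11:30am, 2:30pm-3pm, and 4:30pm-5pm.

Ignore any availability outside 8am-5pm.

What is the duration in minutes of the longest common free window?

30 minutes

Emeka free within 07:30–18:30: 10:00–10:30, 11:00–13:00, 14:30–15:30, 16:30–17:00.
Jamal ∩ Emeka: 10:00–10:30, 11:00–12:30, 14:30–15:00.
Jamal ∩ Emeka ∩ Thandi: 11:00–11:30, 14:30–15:00.
Restricted to 08:00–17:00: 11:00–11:30, 14:30–15:00.
Common window lengths: 30, 30 min; longest is 30.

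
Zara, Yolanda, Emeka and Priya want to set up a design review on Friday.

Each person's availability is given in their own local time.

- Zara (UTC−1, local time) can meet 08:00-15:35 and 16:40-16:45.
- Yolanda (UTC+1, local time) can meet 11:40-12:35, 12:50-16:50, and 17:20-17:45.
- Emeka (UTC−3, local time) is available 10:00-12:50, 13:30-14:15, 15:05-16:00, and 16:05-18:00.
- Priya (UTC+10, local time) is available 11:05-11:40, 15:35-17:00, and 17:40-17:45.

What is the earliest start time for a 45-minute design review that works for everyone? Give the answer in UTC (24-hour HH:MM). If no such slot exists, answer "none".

Zara → UTC: 09:00–16:35, 17:40–17:45.
Yolanda → UTC: 10:40–11:35, 11:50–15:50, 16:20–16:45.
Emeka → UTC: 13:00–15:50, 16:30–17:15, 18:05–19:00, 19:05–21:00.
Priya → UTC: 01:05–01:40, 05:35–07:00, 07:40–07:45.
Zara ∩ Yolanda: 10:40–11:35, 11:50–15:50, 16:20–16:35.
Zara ∩ Yolanda ∩ Emeka: 13:00–15:50, 16:30–16:35.
Zara ∩ Yolanda ∩ Emeka ∩ Priya: (none).
Windows ≥ 45 min: (none).

none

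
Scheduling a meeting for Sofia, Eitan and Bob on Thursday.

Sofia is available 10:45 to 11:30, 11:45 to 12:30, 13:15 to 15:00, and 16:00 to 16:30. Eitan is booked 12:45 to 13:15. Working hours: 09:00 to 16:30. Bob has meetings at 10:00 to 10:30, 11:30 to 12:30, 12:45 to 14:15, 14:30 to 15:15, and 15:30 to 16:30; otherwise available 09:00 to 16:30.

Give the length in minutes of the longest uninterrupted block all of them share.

Eitan free within 09:00–16:30: 09:00–12:45, 13:15–16:30.
Bob free within 09:00–16:30: 09:00–10:00, 10:30–11:30, 12:30–12:45, 14:15–14:30, 15:15–15:30.
Sofia ∩ Eitan: 10:45–11:30, 11:45–12:30, 13:15–15:00, 16:00–16:30.
Sofia ∩ Eitan ∩ Bob: 10:45–11:30, 14:15–14:30.
Common window lengths: 45, 15 min; longest is 45.

45 minutes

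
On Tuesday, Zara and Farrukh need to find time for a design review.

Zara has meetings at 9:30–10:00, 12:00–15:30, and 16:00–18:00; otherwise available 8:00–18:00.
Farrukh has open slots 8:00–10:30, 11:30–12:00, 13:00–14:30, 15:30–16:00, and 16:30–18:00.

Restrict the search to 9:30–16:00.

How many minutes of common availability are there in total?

90 minutes

Zara free within 08:00–18:00: 08:00–09:30, 10:00–12:00, 15:30–16:00.
Zara ∩ Farrukh: 08:00–09:30, 10:00–10:30, 11:30–12:00, 15:30–16:00.
Restricted to 09:30–16:00: 10:00–10:30, 11:30–12:00, 15:30–16:00.
Total common minutes: 30 + 30 + 30 = 90.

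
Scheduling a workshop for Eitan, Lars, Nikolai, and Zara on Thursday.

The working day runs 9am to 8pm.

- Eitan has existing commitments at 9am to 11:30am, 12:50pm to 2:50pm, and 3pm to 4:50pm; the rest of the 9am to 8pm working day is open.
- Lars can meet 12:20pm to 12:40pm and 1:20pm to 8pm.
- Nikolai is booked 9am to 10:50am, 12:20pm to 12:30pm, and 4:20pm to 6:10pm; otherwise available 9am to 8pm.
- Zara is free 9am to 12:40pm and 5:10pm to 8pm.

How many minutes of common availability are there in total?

Eitan free within 09:00–20:00: 11:30–12:50, 14:50–15:00, 16:50–20:00.
Nikolai free within 09:00–20:00: 10:50–12:20, 12:30–16:20, 18:10–20:00.
Eitan ∩ Lars: 12:20–12:40, 14:50–15:00, 16:50–20:00.
Eitan ∩ Lars ∩ Nikolai: 12:30–12:40, 14:50–15:00, 18:10–20:00.
Eitan ∩ Lars ∩ Nikolai ∩ Zara: 12:30–12:40, 18:10–20:00.
Total common minutes: 10 + 110 = 120.

120 minutes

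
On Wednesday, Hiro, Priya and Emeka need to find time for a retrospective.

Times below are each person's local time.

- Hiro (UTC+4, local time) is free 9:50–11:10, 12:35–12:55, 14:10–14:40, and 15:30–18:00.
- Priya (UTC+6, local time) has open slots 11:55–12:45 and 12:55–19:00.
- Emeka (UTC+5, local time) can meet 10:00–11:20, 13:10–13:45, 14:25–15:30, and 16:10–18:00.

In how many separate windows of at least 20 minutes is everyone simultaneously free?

Hiro → UTC: 05:50–07:10, 08:35–08:55, 10:10–10:40, 11:30–14:00.
Priya → UTC: 05:55–06:45, 06:55–13:00.
Emeka → UTC: 05:00–06:20, 08:10–08:45, 09:25–10:30, 11:10–13:00.
Hiro ∩ Priya: 05:55–06:45, 06:55–07:10, 08:35–08:55, 10:10–10:40, 11:30–13:00.
Hiro ∩ Priya ∩ Emeka: 05:55–06:20, 08:35–08:45, 10:10–10:30, 11:30–13:00.
Windows ≥ 20 min: 05:55–06:20, 10:10–10:30, 11:30–13:00.
That's 3 windows.

3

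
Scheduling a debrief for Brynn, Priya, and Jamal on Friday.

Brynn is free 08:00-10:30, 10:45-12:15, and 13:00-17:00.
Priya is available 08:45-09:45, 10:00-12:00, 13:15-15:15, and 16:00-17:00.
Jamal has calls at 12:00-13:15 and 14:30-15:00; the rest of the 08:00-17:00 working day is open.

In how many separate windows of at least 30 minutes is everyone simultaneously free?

Jamal free within 08:00–17:00: 08:00–12:00, 13:15–14:30, 15:00–17:00.
Brynn ∩ Priya: 08:45–09:45, 10:00–10:30, 10:45–12:00, 13:15–15:15, 16:00–17:00.
Brynn ∩ Priya ∩ Jamal: 08:45–09:45, 10:00–10:30, 10:45–12:00, 13:15–14:30, 15:00–15:15, 16:00–17:00.
Windows ≥ 30 min: 08:45–09:45, 10:00–10:30, 10:45–12:00, 13:15–14:30, 16:00–17:00.
That's 5 windows.

5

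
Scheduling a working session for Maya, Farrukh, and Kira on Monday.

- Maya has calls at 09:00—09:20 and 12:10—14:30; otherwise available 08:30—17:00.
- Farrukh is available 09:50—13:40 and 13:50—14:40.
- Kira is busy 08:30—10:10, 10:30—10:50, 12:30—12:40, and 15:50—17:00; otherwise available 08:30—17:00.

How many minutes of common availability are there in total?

110 minutes

Maya free within 08:30–17:00: 08:30–09:00, 09:20–12:10, 14:30–17:00.
Kira free within 08:30–17:00: 10:10–10:30, 10:50–12:30, 12:40–15:50.
Maya ∩ Farrukh: 09:50–12:10, 14:30–14:40.
Maya ∩ Farrukh ∩ Kira: 10:10–10:30, 10:50–12:10, 14:30–14:40.
Total common minutes: 20 + 80 + 10 = 110.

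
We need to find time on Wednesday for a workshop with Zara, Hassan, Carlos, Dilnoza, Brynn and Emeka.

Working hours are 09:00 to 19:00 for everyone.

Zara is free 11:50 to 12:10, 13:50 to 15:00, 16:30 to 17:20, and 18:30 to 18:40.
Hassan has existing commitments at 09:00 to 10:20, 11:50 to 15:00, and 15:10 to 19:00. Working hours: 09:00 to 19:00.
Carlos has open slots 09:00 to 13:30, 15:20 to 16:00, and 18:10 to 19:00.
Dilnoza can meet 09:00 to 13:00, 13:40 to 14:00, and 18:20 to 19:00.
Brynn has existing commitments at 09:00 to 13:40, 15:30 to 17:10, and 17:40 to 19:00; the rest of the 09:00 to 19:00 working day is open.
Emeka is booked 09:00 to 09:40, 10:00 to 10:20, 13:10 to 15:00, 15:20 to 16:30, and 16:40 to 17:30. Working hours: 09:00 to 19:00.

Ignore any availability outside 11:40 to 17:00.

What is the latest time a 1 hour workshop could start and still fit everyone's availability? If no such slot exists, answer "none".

none

Hassan free within 09:00–19:00: 10:20–11:50, 15:00–15:10.
Brynn free within 09:00–19:00: 13:40–15:30, 17:10–17:40.
Emeka free within 09:00–19:00: 09:40–10:00, 10:20–13:10, 15:00–15:20, 16:30–16:40, 17:30–19:00.
Zara ∩ Hassan: (none).
Zara ∩ Hassan ∩ Carlos: (none).
Zara ∩ Hassan ∩ Carlos ∩ Dilnoza: (none).
Zara ∩ Hassan ∩ Carlos ∩ Dilnoza ∩ Brynn: (none).
Zara ∩ Hassan ∩ Carlos ∩ Dilnoza ∩ Brynn ∩ Emeka: (none).
Restricted to 11:40–17:00: (none).
Windows ≥ 60 min: (none).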